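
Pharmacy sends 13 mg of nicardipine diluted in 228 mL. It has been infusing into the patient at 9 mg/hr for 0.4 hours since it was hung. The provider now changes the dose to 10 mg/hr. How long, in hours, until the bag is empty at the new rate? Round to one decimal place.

Initial rate:
Concentration = 13 mg ÷ 228 mL = 0.05701754 mg/mL
Rate = 9 mg/hr ÷ 0.05701754 mg/mL = 157.8462 mL/hr
Volume infused so far = 157.8462 mL/hr × 0.4 hr = 63.13846 mL
Volume remaining = 228 − 63.13846 = 164.8615 mL
New rate:
Rate = 10 mg/hr ÷ 0.05701754 mg/mL = 175.3846 mL/hr
Time remaining = 164.8615 mL ÷ 175.3846 mL/hr = 0.94 hr

0.9 hours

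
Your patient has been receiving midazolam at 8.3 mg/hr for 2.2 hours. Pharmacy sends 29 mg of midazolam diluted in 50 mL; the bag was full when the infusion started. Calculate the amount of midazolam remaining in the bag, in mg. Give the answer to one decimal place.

10.7 mg

Concentration = 29 mg ÷ 50 mL = 0.58 mg/mL
Rate = 8.3 mg/hr ÷ 0.58 mg/mL = 14.31034 mL/hr
Volume infused = 14.31034 mL/hr × 2.2 hr = 31.48276 mL
Volume remaining = 50 − 31.48276 = 18.51724 mL
Drug remaining = 18.51724 mL × 0.58 mg/mL = 10.74 mg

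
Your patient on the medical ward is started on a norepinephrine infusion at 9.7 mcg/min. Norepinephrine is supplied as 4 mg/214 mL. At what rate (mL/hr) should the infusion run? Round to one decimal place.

9.7 mcg/min × 60 min/hr = 582 mcg/hr
Concentration = 4 mg ÷ 214 mL = 0.01869159 mg/mL = 18.69159 mcg/mL
Rate = 582 mcg/hr ÷ 18.69159 mcg/mL = 31.137 mL/hr

31.1 mL/hr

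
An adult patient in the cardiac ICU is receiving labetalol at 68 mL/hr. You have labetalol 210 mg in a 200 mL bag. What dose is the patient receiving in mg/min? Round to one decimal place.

Concentration = 210 mg ÷ 200 mL = 1.05 mg/mL
Drug rate = 68 mL/hr × 1.05 mg/mL = 71.4 mg/hr
71.4 mg/hr ÷ 60 min/hr = 1.19 mg/min

1.2 mg/min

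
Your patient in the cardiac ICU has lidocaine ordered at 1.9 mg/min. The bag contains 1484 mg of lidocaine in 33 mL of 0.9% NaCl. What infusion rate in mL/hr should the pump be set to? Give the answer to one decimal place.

2.5 mL/hr

1.9 mg/min × 60 min/hr = 114 mg/hr
Concentration = 1484 mg ÷ 33 mL = 44.9697 mg/mL
Rate = 114 mg/hr ÷ 44.9697 mg/mL = 2.53504 mL/hr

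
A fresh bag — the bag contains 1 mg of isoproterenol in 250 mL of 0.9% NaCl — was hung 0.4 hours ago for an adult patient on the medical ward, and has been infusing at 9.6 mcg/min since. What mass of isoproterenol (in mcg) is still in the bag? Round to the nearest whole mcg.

9.6 mcg/min × 60 min/hr = 576 mcg/hr
Concentration = 1 mg ÷ 250 mL = 0.004 mg/mL = 4 mcg/mL
Rate = 576 mcg/hr ÷ 4 mcg/mL = 144 mL/hr
Volume infused = 144 mL/hr × 0.4 hr = 57.6 mL
Volume remaining = 250 − 57.6 = 192.4 mL
Drug remaining = 192.4 mL × 4 mcg/mL = 769.6 mcg

770 mcg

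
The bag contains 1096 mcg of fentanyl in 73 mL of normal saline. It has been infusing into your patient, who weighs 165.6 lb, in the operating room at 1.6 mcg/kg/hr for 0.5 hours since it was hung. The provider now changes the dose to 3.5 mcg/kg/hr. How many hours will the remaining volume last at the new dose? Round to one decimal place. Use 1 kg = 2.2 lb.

Initial rate:
Weight = 165.6 lb ÷ 2.2 lb/kg = 75.27273 kg
Dose = 1.6 mcg/kg/hr × 75.27273 kg = 120.4364 mcg/hr
Concentration = 1096 mcg ÷ 73 mL = 15.0137 mcg/mL
Rate = 120.4364 mcg/hr ÷ 15.0137 mcg/mL = 8.021765 mL/hr
Volume infused so far = 8.021765 mL/hr × 0.5 hr = 4.010883 mL
Volume remaining = 73 − 4.010883 = 68.98912 mL
New rate:
Dose = 3.5 mcg/kg/hr × 75.27273 kg = 263.4545 mcg/hr
Rate = 263.4545 mcg/hr ÷ 15.0137 mcg/mL = 17.54761 mL/hr
Time remaining = 68.98912 mL ÷ 17.54761 mL/hr = 3.931539 hr

3.9 hours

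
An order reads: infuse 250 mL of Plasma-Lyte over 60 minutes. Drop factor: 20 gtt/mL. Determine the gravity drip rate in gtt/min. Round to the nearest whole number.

83 gtt/min

250 mL ÷ (60 min) = 4.166667 mL/min
4.166667 mL/min × 20 gtt/mL = 83.33333 gtt/min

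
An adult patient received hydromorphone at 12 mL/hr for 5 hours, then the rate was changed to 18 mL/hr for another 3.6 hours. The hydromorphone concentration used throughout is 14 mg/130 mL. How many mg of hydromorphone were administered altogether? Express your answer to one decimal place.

13.4 mg

Concentration = 14 mg ÷ 130 mL = 0.1076923 mg/mL
Stage 1: 12 mL/hr × 5 hr = 60 mL → 60 mL × 0.1076923 mg/mL = 6.461538 mg
Stage 2: 18 mL/hr × 3.6 hr = 64.8 mL → 64.8 mL × 0.1076923 mg/mL = 6.978462 mg
Total = 6.461538 + 6.978462 = 13.44 mg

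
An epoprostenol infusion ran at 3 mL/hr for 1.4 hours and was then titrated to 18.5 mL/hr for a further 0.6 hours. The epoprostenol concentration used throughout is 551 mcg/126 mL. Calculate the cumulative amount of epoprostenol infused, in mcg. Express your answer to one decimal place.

Concentration = 551 mcg ÷ 126 mL = 4.373016 mcg/mL
Stage 1: 3 mL/hr × 1.4 hr = 4.2 mL → 4.2 mL × 4.373016 mcg/mL = 18.36667 mcg
Stage 2: 18.5 mL/hr × 0.6 hr = 11.1 mL → 11.1 mL × 4.373016 mcg/mL = 48.54048 mcg
Total = 18.36667 + 48.54048 = 66.90714 mcg

66.9 mcg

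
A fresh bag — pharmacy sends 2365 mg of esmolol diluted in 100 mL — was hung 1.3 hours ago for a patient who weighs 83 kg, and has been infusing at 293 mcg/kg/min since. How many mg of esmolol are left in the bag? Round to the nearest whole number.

Dose = 293 mcg/kg/min × 83 kg = 24319 mcg/min
24319 mcg/min × 60 min/hr = 1459140 mcg/hr
Concentration = 2365 mg ÷ 100 mL = 23.65 mg/mL = 23650 mcg/mL
Rate = 1459140 mcg/hr ÷ 23650 mcg/mL = 61.69725 mL/hr
Volume infused = 61.69725 mL/hr × 1.3 hr = 80.20643 mL
Volume remaining = 100 − 80.20643 = 19.79357 mL
Drug remaining = 19.79357 mL × 23650 mcg/mL = 468118 mcg = 468.118 mg

468 mg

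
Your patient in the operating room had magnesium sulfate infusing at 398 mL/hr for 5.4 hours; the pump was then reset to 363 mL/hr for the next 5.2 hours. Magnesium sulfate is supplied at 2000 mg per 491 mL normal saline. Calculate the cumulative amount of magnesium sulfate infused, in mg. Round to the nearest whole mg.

Concentration = 2000 mg ÷ 491 mL = 4.07332 mg/mL
Stage 1: 398 mL/hr × 5.4 hr = 2149.2 mL → 2149.2 mL × 4.07332 mg/mL = 8754.379 mg
Stage 2: 363 mL/hr × 5.2 hr = 1887.6 mL → 1887.6 mL × 4.07332 mg/mL = 7688.798 mg
Total = 8754.379 + 7688.798 = 16443.18 mg

16443 mg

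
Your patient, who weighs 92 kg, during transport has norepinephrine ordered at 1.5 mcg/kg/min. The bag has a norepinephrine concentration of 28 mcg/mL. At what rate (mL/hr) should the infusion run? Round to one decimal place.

295.7 mL/hr

Dose = 1.5 mcg/kg/min × 92 kg = 138 mcg/min
138 mcg/min × 60 min/hr = 8280 mcg/hr
Rate = 8280 mcg/hr ÷ 28 mcg/mL = 295.7143 mL/hr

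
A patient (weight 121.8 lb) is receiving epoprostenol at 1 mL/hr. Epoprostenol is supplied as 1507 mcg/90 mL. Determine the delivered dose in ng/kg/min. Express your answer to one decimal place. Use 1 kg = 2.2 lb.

5.0 ng/kg/min

Weight = 121.8 lb ÷ 2.2 lb/kg = 55.36364 kg
Concentration = 1507 mcg ÷ 90 mL = 16.74444 mcg/mL = 16744.44 ng/mL
Drug rate = 1 mL/hr × 16744.44 ng/mL = 16744.44 ng/hr
16744.44 ng/hr ÷ 60 min/hr = 279.0741 ng/min
279.0741 ng/min ÷ 55.36364 kg = 5.040747 ng/kg/min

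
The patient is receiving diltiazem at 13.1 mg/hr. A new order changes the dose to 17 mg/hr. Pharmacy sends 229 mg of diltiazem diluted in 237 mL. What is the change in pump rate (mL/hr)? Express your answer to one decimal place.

At the current dose:
Concentration = 229 mg ÷ 237 mL = 0.9662447 mg/mL
Rate = 13.1 mg/hr ÷ 0.9662447 mg/mL = 13.55764 mL/hr
At the new dose:
Rate = 17 mg/hr ÷ 0.9662447 mg/mL = 17.59389 mL/hr
Change = 17.59389 − 13.55764 = 4.036245 mL/hr → 4.036245 mL/hr increase

4.0 mL/hr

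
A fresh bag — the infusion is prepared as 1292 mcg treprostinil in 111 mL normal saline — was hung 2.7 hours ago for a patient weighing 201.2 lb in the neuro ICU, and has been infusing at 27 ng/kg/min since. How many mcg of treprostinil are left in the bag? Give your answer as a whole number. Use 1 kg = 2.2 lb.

Weight = 201.2 lb ÷ 2.2 lb/kg = 91.45455 kg
Dose = 27 ng/kg/min × 91.45455 kg = 2469.273 ng/min
2469.273 ng/min × 60 min/hr = 148156.4 ng/hr
Concentration = 1292 mcg ÷ 111 mL = 11.63964 mcg/mL = 11639.64 ng/mL
Rate = 148156.4 ng/hr ÷ 11639.64 ng/mL = 12.7286 mL/hr
Volume infused = 12.7286 mL/hr × 2.7 hr = 34.36723 mL
Volume remaining = 111 − 34.36723 = 76.63277 mL
Drug remaining = 76.63277 mL × 11639.64 ng/mL = 891977.8 ng = 891.9778 mcg

892 mcg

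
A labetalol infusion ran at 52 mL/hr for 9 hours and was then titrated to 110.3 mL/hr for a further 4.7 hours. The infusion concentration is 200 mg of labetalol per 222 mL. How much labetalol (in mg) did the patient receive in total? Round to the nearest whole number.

889 mg

Concentration = 200 mg ÷ 222 mL = 0.9009009 mg/mL
Stage 1: 52 mL/hr × 9 hr = 468 mL → 468 mL × 0.9009009 mg/mL = 421.6216 mg
Stage 2: 110.3 mL/hr × 4.7 hr = 518.41 mL → 518.41 mL × 0.9009009 mg/mL = 467.036 mg
Total = 421.6216 + 467.036 = 888.6577 mg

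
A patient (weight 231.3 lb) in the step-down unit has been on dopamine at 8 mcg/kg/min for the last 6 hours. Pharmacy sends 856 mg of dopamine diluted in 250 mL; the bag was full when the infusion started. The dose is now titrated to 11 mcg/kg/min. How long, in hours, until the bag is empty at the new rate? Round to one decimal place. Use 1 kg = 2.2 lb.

8.0 hours

Initial rate:
Weight = 231.3 lb ÷ 2.2 lb/kg = 105.1364 kg
Dose = 8 mcg/kg/min × 105.1364 kg = 841.0909 mcg/min
841.0909 mcg/min × 60 min/hr = 50465.45 mcg/hr
Concentration = 856 mg ÷ 250 mL = 3.424 mg/mL = 3424 mcg/mL
Rate = 50465.45 mcg/hr ÷ 3424 mcg/mL = 14.73874 mL/hr
Volume infused so far = 14.73874 mL/hr × 6 hr = 88.43246 mL
Volume remaining = 250 − 88.43246 = 161.5675 mL
New rate:
Dose = 11 mcg/kg/min × 105.1364 kg = 1156.5 mcg/min
1156.5 mcg/min × 60 min/hr = 69390 mcg/hr
Rate = 69390 mcg/hr ÷ 3424 mcg/mL = 20.26577 mL/hr
Time remaining = 161.5675 mL ÷ 20.26577 mL/hr = 7.972435 hr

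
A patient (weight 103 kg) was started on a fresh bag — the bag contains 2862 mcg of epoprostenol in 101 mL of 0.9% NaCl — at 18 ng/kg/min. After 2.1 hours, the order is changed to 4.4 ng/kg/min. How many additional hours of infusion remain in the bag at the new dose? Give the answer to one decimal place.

Initial rate:
Dose = 18 ng/kg/min × 103 kg = 1854 ng/min
1854 ng/min × 60 min/hr = 111240 ng/hr
Concentration = 2862 mcg ÷ 101 mL = 28.33663 mcg/mL = 28336.63 ng/mL
Rate = 111240 ng/hr ÷ 28336.63 ng/mL = 3.92566 mL/hr
Volume infused so far = 3.92566 mL/hr × 2.1 hr = 8.243887 mL
Volume remaining = 101 − 8.243887 = 92.75611 mL
New rate:
Dose = 4.4 ng/kg/min × 103 kg = 453.2 ng/min
453.2 ng/min × 60 min/hr = 27192 ng/hr
Rate = 27192 ng/hr ÷ 28336.63 ng/mL = 0.9596059 mL/hr
Time remaining = 92.75611 mL ÷ 0.9596059 mL/hr = 96.66064 hr

96.7 hours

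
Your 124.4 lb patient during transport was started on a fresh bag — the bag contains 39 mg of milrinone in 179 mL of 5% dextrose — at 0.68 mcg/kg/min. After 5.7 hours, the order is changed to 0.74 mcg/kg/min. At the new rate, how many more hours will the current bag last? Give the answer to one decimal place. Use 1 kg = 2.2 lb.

Initial rate:
Weight = 124.4 lb ÷ 2.2 lb/kg = 56.54545 kg
Dose = 0.68 mcg/kg/min × 56.54545 kg = 38.45091 mcg/min
38.45091 mcg/min × 60 min/hr = 2307.055 mcg/hr
Concentration = 39 mg ÷ 179 mL = 0.2178771 mg/mL = 217.8771 mcg/mL
Rate = 2307.055 mcg/hr ÷ 217.8771 mcg/mL = 10.58879 mL/hr
Volume infused so far = 10.58879 mL/hr × 5.7 hr = 60.3561 mL
Volume remaining = 179 − 60.3561 = 118.6439 mL
New rate:
Dose = 0.74 mcg/kg/min × 56.54545 kg = 41.84364 mcg/min
41.84364 mcg/min × 60 min/hr = 2510.618 mcg/hr
Rate = 2510.618 mcg/hr ÷ 217.8771 mcg/mL = 11.52309 mL/hr
Time remaining = 118.6439 mL ÷ 11.52309 mL/hr = 10.29618 hr

10.3 hours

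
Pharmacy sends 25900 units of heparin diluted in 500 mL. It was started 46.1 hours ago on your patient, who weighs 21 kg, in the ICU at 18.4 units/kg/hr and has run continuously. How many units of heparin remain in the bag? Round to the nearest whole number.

8087 units

Dose = 18.4 units/kg/hr × 21 kg = 386.4 units/hr
Concentration = 25900 units ÷ 500 mL = 51.8 units/mL
Rate = 386.4 units/hr ÷ 51.8 units/mL = 7.459459 mL/hr
Volume infused = 7.459459 mL/hr × 46.1 hr = 343.8811 mL
Volume remaining = 500 − 343.8811 = 156.1189 mL
Drug remaining = 156.1189 mL × 51.8 units/mL = 8086.96 units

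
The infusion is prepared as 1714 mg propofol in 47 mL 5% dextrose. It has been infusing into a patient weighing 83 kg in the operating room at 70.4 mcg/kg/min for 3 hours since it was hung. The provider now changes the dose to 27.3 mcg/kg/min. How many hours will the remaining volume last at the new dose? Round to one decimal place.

Initial rate:
Dose = 70.4 mcg/kg/min × 83 kg = 5843.2 mcg/min
5843.2 mcg/min × 60 min/hr = 350592 mcg/hr
Concentration = 1714 mg ÷ 47 mL = 36.46809 mg/mL = 36468.09 mcg/mL
Rate = 350592 mcg/hr ÷ 36468.09 mcg/mL = 9.613666 mL/hr
Volume infused so far = 9.613666 mL/hr × 3 hr = 28.841 mL
Volume remaining = 47 − 28.841 = 18.159 mL
New rate:
Dose = 27.3 mcg/kg/min × 83 kg = 2265.9 mcg/min
2265.9 mcg/min × 60 min/hr = 135954 mcg/hr
Rate = 135954 mcg/hr ÷ 36468.09 mcg/mL = 3.728027 mL/hr
Time remaining = 18.159 mL ÷ 3.728027 mL/hr = 4.870942 hr

4.9 hours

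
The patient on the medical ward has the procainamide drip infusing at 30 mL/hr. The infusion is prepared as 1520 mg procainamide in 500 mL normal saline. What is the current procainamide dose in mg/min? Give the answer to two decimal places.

1.52 mg/min

Concentration = 1520 mg ÷ 500 mL = 3.04 mg/mL
Drug rate = 30 mL/hr × 3.04 mg/mL = 91.2 mg/hr
91.2 mg/hr ÷ 60 min/hr = 1.52 mg/min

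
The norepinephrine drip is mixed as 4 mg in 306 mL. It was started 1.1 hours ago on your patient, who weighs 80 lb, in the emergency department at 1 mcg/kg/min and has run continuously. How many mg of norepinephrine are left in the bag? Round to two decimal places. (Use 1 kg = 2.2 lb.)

1.60 mg

Weight = 80 lb ÷ 2.2 lb/kg = 36.36364 kg
Dose = 1 mcg/kg/min × 36.36364 kg = 36.36364 mcg/min
36.36364 mcg/min × 60 min/hr = 2181.818 mcg/hr
Concentration = 4 mg ÷ 306 mL = 0.0130719 mg/mL = 13.0719 mcg/mL
Rate = 2181.818 mcg/hr ÷ 13.0719 mcg/mL = 166.9091 mL/hr
Volume infused = 166.9091 mL/hr × 1.1 hr = 183.6 mL
Volume remaining = 306 − 183.6 = 122.4 mL
Drug remaining = 122.4 mL × 13.0719 mcg/mL = 1600 mcg = 1.6 mg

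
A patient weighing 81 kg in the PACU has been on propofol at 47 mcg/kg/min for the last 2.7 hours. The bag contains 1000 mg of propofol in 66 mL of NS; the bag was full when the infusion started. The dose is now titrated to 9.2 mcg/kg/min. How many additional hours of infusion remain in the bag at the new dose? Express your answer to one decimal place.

8.6 hours

Initial rate:
Dose = 47 mcg/kg/min × 81 kg = 3807 mcg/min
3807 mcg/min × 60 min/hr = 228420 mcg/hr
Concentration = 1000 mg ÷ 66 mL = 15.15152 mg/mL = 15151.52 mcg/mL
Rate = 228420 mcg/hr ÷ 15151.52 mcg/mL = 15.07572 mL/hr
Volume infused so far = 15.07572 mL/hr × 2.7 hr = 40.70444 mL
Volume remaining = 66 − 40.70444 = 25.29556 mL
New rate:
Dose = 9.2 mcg/kg/min × 81 kg = 745.2 mcg/min
745.2 mcg/min × 60 min/hr = 44712 mcg/hr
Rate = 44712 mcg/hr ÷ 15151.52 mcg/mL = 2.950992 mL/hr
Time remaining = 25.29556 mL ÷ 2.950992 mL/hr = 8.571882 hr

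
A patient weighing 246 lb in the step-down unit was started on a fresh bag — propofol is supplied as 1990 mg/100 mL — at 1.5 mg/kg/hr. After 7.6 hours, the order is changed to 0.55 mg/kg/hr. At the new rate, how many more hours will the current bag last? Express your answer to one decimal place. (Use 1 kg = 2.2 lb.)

11.6 hours

Initial rate:
Weight = 246 lb ÷ 2.2 lb/kg = 111.8182 kg
Dose = 1.5 mg/kg/hr × 111.8182 kg = 167.7273 mg/hr
Concentration = 1990 mg ÷ 100 mL = 19.9 mg/mL
Rate = 167.7273 mg/hr ÷ 19.9 mg/mL = 8.428506 mL/hr
Volume infused so far = 8.428506 mL/hr × 7.6 hr = 64.05665 mL
Volume remaining = 100 − 64.05665 = 35.94335 mL
New rate:
Dose = 0.55 mg/kg/hr × 111.8182 kg = 61.5 mg/hr
Rate = 61.5 mg/hr ÷ 19.9 mg/mL = 3.090452 mL/hr
Time remaining = 35.94335 mL ÷ 3.090452 mL/hr = 11.63045 hr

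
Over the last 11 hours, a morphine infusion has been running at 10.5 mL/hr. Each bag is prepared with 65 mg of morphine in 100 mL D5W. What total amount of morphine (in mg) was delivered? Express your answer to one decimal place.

Concentration = 65 mg ÷ 100 mL = 0.65 mg/mL
Drug rate = 10.5 mL/hr × 0.65 mg/mL = 6.825 mg/hr
Total = 6.825 mg/hr × 11 hr = 75.075 mg

75.1 mg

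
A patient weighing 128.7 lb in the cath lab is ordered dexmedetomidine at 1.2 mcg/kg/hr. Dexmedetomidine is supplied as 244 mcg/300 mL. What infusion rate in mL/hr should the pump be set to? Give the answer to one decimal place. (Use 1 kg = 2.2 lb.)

86.3 mL/hr

Weight = 128.7 lb ÷ 2.2 lb/kg = 58.5 kg
Dose = 1.2 mcg/kg/hr × 58.5 kg = 70.2 mcg/hr
Concentration = 244 mcg ÷ 300 mL = 0.8133333 mcg/mL
Rate = 70.2 mcg/hr ÷ 0.8133333 mcg/mL = 86.31148 mL/hr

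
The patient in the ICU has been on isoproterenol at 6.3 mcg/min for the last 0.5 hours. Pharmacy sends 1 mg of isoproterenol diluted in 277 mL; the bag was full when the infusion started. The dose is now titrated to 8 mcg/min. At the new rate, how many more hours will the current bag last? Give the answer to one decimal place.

Initial rate:
6.3 mcg/min × 60 min/hr = 378 mcg/hr
Concentration = 1 mg ÷ 277 mL = 0.003610108 mg/mL = 3.610108 mcg/mL
Rate = 378 mcg/hr ÷ 3.610108 mcg/mL = 104.706 mL/hr
Volume infused so far = 104.706 mL/hr × 0.5 hr = 52.353 mL
Volume remaining = 277 − 52.353 = 224.647 mL
New rate:
8 mcg/min × 60 min/hr = 480 mcg/hr
Rate = 480 mcg/hr ÷ 3.610108 mcg/mL = 132.96 mL/hr
Time remaining = 224.647 mL ÷ 132.96 mL/hr = 1.689583 hr

1.7 hours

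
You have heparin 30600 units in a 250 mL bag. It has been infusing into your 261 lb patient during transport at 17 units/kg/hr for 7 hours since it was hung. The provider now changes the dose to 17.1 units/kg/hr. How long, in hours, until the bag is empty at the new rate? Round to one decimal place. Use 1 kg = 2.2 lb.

Initial rate:
Weight = 261 lb ÷ 2.2 lb/kg = 118.6364 kg
Dose = 17 units/kg/hr × 118.6364 kg = 2016.818 units/hr
Concentration = 30600 units ÷ 250 mL = 122.4 units/mL
Rate = 2016.818 units/hr ÷ 122.4 units/mL = 16.47727 mL/hr
Volume infused so far = 16.47727 mL/hr × 7 hr = 115.3409 mL
Volume remaining = 250 − 115.3409 = 134.6591 mL
New rate:
Dose = 17.1 units/kg/hr × 118.6364 kg = 2028.682 units/hr
Rate = 2028.682 units/hr ÷ 122.4 units/mL = 16.5742 mL/hr
Time remaining = 134.6591 mL ÷ 16.5742 mL/hr = 8.124622 hr

8.1 hours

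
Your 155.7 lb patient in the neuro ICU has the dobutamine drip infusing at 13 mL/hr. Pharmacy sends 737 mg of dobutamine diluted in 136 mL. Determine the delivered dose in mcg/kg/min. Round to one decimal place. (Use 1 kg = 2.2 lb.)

Weight = 155.7 lb ÷ 2.2 lb/kg = 70.77273 kg
Concentration = 737 mg ÷ 136 mL = 5.419118 mg/mL = 5419.118 mcg/mL
Drug rate = 13 mL/hr × 5419.118 mcg/mL = 70448.53 mcg/hr
70448.53 mcg/hr ÷ 60 min/hr = 1174.142 mcg/min
1174.142 mcg/min ÷ 70.77273 kg = 16.59032 mcg/kg/min

16.6 mcg/kg/min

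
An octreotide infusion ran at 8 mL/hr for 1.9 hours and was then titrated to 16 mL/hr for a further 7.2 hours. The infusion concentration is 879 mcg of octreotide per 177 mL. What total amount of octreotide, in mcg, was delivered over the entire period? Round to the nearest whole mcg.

648 mcg

Concentration = 879 mcg ÷ 177 mL = 4.966102 mcg/mL
Stage 1: 8 mL/hr × 1.9 hr = 15.2 mL → 15.2 mL × 4.966102 mcg/mL = 75.48475 mcg
Stage 2: 16 mL/hr × 7.2 hr = 115.2 mL → 115.2 mL × 4.966102 mcg/mL = 572.0949 mcg
Total = 75.48475 + 572.0949 = 647.5797 mcg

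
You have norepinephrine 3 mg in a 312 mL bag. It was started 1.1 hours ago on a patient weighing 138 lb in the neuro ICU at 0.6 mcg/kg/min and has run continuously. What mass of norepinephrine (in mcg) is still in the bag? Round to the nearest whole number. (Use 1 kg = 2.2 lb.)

516 mcg

Weight = 138 lb ÷ 2.2 lb/kg = 62.72727 kg
Dose = 0.6 mcg/kg/min × 62.72727 kg = 37.63636 mcg/min
37.63636 mcg/min × 60 min/hr = 2258.182 mcg/hr
Concentration = 3 mg ÷ 312 mL = 0.009615385 mg/mL = 9.615385 mcg/mL
Rate = 2258.182 mcg/hr ÷ 9.615385 mcg/mL = 234.8509 mL/hr
Volume infused = 234.8509 mL/hr × 1.1 hr = 258.336 mL
Volume remaining = 312 − 258.336 = 53.664 mL
Drug remaining = 53.664 mL × 9.615385 mcg/mL = 516 mcg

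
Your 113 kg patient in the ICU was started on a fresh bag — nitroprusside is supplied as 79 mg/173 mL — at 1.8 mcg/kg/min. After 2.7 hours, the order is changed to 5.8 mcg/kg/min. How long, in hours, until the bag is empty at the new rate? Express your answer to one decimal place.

Initial rate:
Dose = 1.8 mcg/kg/min × 113 kg = 203.4 mcg/min
203.4 mcg/min × 60 min/hr = 12204 mcg/hr
Concentration = 79 mg ÷ 173 mL = 0.4566474 mg/mL = 456.6474 mcg/mL
Rate = 12204 mcg/hr ÷ 456.6474 mcg/mL = 26.72522 mL/hr
Volume infused so far = 26.72522 mL/hr × 2.7 hr = 72.15808 mL
Volume remaining = 173 − 72.15808 = 100.8419 mL
New rate:
Dose = 5.8 mcg/kg/min × 113 kg = 655.4 mcg/min
655.4 mcg/min × 60 min/hr = 39324 mcg/hr
Rate = 39324 mcg/hr ÷ 456.6474 mcg/mL = 86.11458 mL/hr
Time remaining = 100.8419 mL ÷ 86.11458 mL/hr = 1.17102 hr

1.2 hours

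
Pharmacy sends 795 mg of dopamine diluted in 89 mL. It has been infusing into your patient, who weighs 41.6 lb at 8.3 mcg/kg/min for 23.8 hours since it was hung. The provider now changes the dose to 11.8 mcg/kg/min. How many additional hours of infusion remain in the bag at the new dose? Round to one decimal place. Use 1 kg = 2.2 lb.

42.6 hours

Initial rate:
Weight = 41.6 lb ÷ 2.2 lb/kg = 18.90909 kg
Dose = 8.3 mcg/kg/min × 18.90909 kg = 156.9455 mcg/min
156.9455 mcg/min × 60 min/hr = 9416.727 mcg/hr
Concentration = 795 mg ÷ 89 mL = 8.932584 mg/mL = 8932.584 mcg/mL
Rate = 9416.727 mcg/hr ÷ 8932.584 mcg/mL = 1.0542 mL/hr
Volume infused so far = 1.0542 mL/hr × 23.8 hr = 25.08995 mL
Volume remaining = 89 − 25.08995 = 63.91005 mL
New rate:
Dose = 11.8 mcg/kg/min × 18.90909 kg = 223.1273 mcg/min
223.1273 mcg/min × 60 min/hr = 13387.64 mcg/hr
Rate = 13387.64 mcg/hr ÷ 8932.584 mcg/mL = 1.498742 mL/hr
Time remaining = 63.91005 mL ÷ 1.498742 mL/hr = 42.64247 hr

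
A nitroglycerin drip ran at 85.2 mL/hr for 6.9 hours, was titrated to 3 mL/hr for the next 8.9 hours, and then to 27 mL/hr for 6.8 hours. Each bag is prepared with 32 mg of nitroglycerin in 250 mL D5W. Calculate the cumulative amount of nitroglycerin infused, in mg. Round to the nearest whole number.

Concentration = 32 mg ÷ 250 mL = 0.128 mg/mL
Stage 1: 85.2 mL/hr × 6.9 hr = 587.88 mL → 587.88 mL × 0.128 mg/mL = 75.24864 mg
Stage 2: 3 mL/hr × 8.9 hr = 26.7 mL → 26.7 mL × 0.128 mg/mL = 3.4176 mg
Stage 3: 27 mL/hr × 6.8 hr = 183.6 mL → 183.6 mL × 0.128 mg/mL = 23.5008 mg
Total = 75.24864 + 3.4176 + 23.5008 = 102.167 mg

102 mg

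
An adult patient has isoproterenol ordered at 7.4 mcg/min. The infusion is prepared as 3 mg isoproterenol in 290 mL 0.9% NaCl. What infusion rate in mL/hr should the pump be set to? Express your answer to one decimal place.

7.4 mcg/min × 60 min/hr = 444 mcg/hr
Concentration = 3 mg ÷ 290 mL = 0.01034483 mg/mL = 10.34483 mcg/mL
Rate = 444 mcg/hr ÷ 10.34483 mcg/mL = 42.92 mL/hr

42.9 mL/hr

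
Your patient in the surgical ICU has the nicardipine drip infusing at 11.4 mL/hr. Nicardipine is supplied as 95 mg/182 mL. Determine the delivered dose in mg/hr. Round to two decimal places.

Concentration = 95 mg ÷ 182 mL = 0.521978 mg/mL
Drug rate = 11.4 mL/hr × 0.521978 mg/mL = 5.950549 mg/hr

5.95 mg/hr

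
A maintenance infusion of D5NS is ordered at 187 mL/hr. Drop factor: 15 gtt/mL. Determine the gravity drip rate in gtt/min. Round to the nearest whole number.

187 mL/hr ÷ 60 min/hr = 3.116667 mL/min
3.116667 mL/min × 15 gtt/mL = 46.75 gtt/min

47 gtt/min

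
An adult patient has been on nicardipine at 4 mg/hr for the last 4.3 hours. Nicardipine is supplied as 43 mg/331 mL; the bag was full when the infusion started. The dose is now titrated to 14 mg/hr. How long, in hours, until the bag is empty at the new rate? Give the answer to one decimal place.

1.8 hours

Initial rate:
Concentration = 43 mg ÷ 331 mL = 0.1299094 mg/mL
Rate = 4 mg/hr ÷ 0.1299094 mg/mL = 30.7907 mL/hr
Volume infused so far = 30.7907 mL/hr × 4.3 hr = 132.4 mL
Volume remaining = 331 − 132.4 = 198.6 mL
New rate:
Rate = 14 mg/hr ÷ 0.1299094 mg/mL = 107.7674 mL/hr
Time remaining = 198.6 mL ÷ 107.7674 mL/hr = 1.842857 hr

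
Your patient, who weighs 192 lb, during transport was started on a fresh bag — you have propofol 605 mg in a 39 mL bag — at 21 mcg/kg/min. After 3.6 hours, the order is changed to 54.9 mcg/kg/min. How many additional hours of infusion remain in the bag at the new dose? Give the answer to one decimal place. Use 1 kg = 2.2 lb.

0.7 hours

Initial rate:
Weight = 192 lb ÷ 2.2 lb/kg = 87.27273 kg
Dose = 21 mcg/kg/min × 87.27273 kg = 1832.727 mcg/min
1832.727 mcg/min × 60 min/hr = 109963.6 mcg/hr
Concentration = 605 mg ÷ 39 mL = 15.51282 mg/mL = 15512.82 mcg/mL
Rate = 109963.6 mcg/hr ÷ 15512.82 mcg/mL = 7.088565 mL/hr
Volume infused so far = 7.088565 mL/hr × 3.6 hr = 25.51883 mL
Volume remaining = 39 − 25.51883 = 13.48117 mL
New rate:
Dose = 54.9 mcg/kg/min × 87.27273 kg = 4791.273 mcg/min
4791.273 mcg/min × 60 min/hr = 287476.4 mcg/hr
Rate = 287476.4 mcg/hr ÷ 15512.82 mcg/mL = 18.53153 mL/hr
Time remaining = 13.48117 mL ÷ 18.53153 mL/hr = 0.7274717 hr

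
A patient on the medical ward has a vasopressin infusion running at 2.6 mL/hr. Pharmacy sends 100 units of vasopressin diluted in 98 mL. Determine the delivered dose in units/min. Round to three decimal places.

Concentration = 100 units ÷ 98 mL = 1.020408 units/mL
Drug rate = 2.6 mL/hr × 1.020408 units/mL = 2.653061 units/hr
2.653061 units/hr ÷ 60 min/hr = 0.04421769 units/min

0.044 units/min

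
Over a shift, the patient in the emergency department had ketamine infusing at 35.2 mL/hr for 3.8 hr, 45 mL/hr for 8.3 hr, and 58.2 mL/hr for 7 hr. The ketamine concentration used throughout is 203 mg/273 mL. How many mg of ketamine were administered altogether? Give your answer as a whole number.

Concentration = 203 mg ÷ 273 mL = 0.7435897 mg/mL
Stage 1: 35.2 mL/hr × 3.8 hr = 133.76 mL → 133.76 mL × 0.7435897 mg/mL = 99.46256 mg
Stage 2: 45 mL/hr × 8.3 hr = 373.5 mL → 373.5 mL × 0.7435897 mg/mL = 277.7308 mg
Stage 3: 58.2 mL/hr × 7 hr = 407.4 mL → 407.4 mL × 0.7435897 mg/mL = 302.9385 mg
Total = 99.46256 + 277.7308 + 302.9385 = 680.1318 mg

680 mg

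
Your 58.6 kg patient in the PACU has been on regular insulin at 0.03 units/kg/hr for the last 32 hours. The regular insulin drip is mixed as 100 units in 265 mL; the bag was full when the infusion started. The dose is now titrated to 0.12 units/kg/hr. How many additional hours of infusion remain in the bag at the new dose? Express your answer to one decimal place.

Initial rate:
Dose = 0.03 units/kg/hr × 58.6 kg = 1.758 units/hr
Concentration = 100 units ÷ 265 mL = 0.3773585 units/mL
Rate = 1.758 units/hr ÷ 0.3773585 units/mL = 4.6587 mL/hr
Volume infused so far = 4.6587 mL/hr × 32 hr = 149.0784 mL
Volume remaining = 265 − 149.0784 = 115.9216 mL
New rate:
Dose = 0.12 units/kg/hr × 58.6 kg = 7.032 units/hr
Rate = 7.032 units/hr ÷ 0.3773585 units/mL = 18.6348 mL/hr
Time remaining = 115.9216 mL ÷ 18.6348 mL/hr = 6.220705 hr

6.2 hours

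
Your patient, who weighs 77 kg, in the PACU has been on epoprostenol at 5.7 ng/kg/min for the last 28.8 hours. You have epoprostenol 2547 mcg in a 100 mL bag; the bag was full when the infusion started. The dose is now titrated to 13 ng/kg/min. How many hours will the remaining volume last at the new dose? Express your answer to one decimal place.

Initial rate:
Dose = 5.7 ng/kg/min × 77 kg = 438.9 ng/min
438.9 ng/min × 60 min/hr = 26334 ng/hr
Concentration = 2547 mcg ÷ 100 mL = 25.47 mcg/mL = 25470 ng/mL
Rate = 26334 ng/hr ÷ 25470 ng/mL = 1.033922 mL/hr
Volume infused so far = 1.033922 mL/hr × 28.8 hr = 29.77696 mL
Volume remaining = 100 − 29.77696 = 70.22304 mL
New rate:
Dose = 13 ng/kg/min × 77 kg = 1001 ng/min
1001 ng/min × 60 min/hr = 60060 ng/hr
Rate = 60060 ng/hr ÷ 25470 ng/mL = 2.358068 mL/hr
Time remaining = 70.22304 mL ÷ 2.358068 mL/hr = 29.7799 hr

29.8 hours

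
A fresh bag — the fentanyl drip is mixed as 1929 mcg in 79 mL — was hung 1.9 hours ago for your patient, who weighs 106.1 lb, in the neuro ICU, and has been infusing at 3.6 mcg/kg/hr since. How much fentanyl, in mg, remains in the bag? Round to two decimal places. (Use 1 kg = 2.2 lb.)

Weight = 106.1 lb ÷ 2.2 lb/kg = 48.22727 kg
Dose = 3.6 mcg/kg/hr × 48.22727 kg = 173.6182 mcg/hr
Concentration = 1929 mcg ÷ 79 mL = 24.41772 mcg/mL
Rate = 173.6182 mcg/hr ÷ 24.41772 mcg/mL = 7.110335 mL/hr
Volume infused = 7.110335 mL/hr × 1.9 hr = 13.50964 mL
Volume remaining = 79 − 13.50964 = 65.49036 mL
Drug remaining = 65.49036 mL × 24.41772 mcg/mL = 1599.125 mcg = 1.599125 mg

1.60 mg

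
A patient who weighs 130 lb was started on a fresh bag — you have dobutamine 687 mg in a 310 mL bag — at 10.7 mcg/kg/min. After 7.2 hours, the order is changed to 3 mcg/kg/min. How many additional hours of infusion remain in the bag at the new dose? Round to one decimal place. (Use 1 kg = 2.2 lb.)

38.9 hours

Initial rate:
Weight = 130 lb ÷ 2.2 lb/kg = 59.09091 kg
Dose = 10.7 mcg/kg/min × 59.09091 kg = 632.2727 mcg/min
632.2727 mcg/min × 60 min/hr = 37936.36 mcg/hr
Concentration = 687 mg ÷ 310 mL = 2.216129 mg/mL = 2216.129 mcg/mL
Rate = 37936.36 mcg/hr ÷ 2216.129 mcg/mL = 17.1183 mL/hr
Volume infused so far = 17.1183 mL/hr × 7.2 hr = 123.2518 mL
Volume remaining = 310 − 123.2518 = 186.7482 mL
New rate:
Dose = 3 mcg/kg/min × 59.09091 kg = 177.2727 mcg/min
177.2727 mcg/min × 60 min/hr = 10636.36 mcg/hr
Rate = 10636.36 mcg/hr ÷ 2216.129 mcg/mL = 4.799524 mL/hr
Time remaining = 186.7482 mL ÷ 4.799524 mL/hr = 38.90974 hr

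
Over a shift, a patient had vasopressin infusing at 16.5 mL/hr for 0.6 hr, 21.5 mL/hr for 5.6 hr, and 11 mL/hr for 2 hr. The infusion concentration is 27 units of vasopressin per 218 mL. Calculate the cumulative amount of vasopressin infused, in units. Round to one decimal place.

Concentration = 27 units ÷ 218 mL = 0.1238532 units/mL
Stage 1: 16.5 mL/hr × 0.6 hr = 9.9 mL → 9.9 mL × 0.1238532 units/mL = 1.226147 units
Stage 2: 21.5 mL/hr × 5.6 hr = 120.4 mL → 120.4 mL × 0.1238532 units/mL = 14.91193 units
Stage 3: 11 mL/hr × 2 hr = 22 mL → 22 mL × 0.1238532 units/mL = 2.724771 units
Total = 1.226147 + 14.91193 + 2.724771 = 18.86284 units

18.9 units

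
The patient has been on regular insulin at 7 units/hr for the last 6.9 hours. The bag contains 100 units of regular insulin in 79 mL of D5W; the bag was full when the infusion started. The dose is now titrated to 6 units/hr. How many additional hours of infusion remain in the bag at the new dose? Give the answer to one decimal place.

8.6 hours

Initial rate:
Concentration = 100 units ÷ 79 mL = 1.265823 units/mL
Rate = 7 units/hr ÷ 1.265823 units/mL = 5.53 mL/hr
Volume infused so far = 5.53 mL/hr × 6.9 hr = 38.157 mL
Volume remaining = 79 − 38.157 = 40.843 mL
New rate:
Rate = 6 units/hr ÷ 1.265823 units/mL = 4.74 mL/hr
Time remaining = 40.843 mL ÷ 4.74 mL/hr = 8.616667 hr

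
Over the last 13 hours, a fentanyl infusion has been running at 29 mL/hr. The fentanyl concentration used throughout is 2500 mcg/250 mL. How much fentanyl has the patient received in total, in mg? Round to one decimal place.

Concentration = 2500 mcg ÷ 250 mL = 10 mcg/mL
Drug rate = 29 mL/hr × 10 mcg/mL = 290 mcg/hr
Total = 290 mcg/hr × 13 hr = 3770 mcg = 3.77 mg

3.8 mg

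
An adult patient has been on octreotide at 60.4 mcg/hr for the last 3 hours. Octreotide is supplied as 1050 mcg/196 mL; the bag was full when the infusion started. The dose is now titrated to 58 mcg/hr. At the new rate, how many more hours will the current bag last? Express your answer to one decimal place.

15.0 hours

Initial rate:
Concentration = 1050 mcg ÷ 196 mL = 5.357143 mcg/mL
Rate = 60.4 mcg/hr ÷ 5.357143 mcg/mL = 11.27467 mL/hr
Volume infused so far = 11.27467 mL/hr × 3 hr = 33.824 mL
Volume remaining = 196 − 33.824 = 162.176 mL
New rate:
Rate = 58 mcg/hr ÷ 5.357143 mcg/mL = 10.82667 mL/hr
Time remaining = 162.176 mL ÷ 10.82667 mL/hr = 14.97931 hr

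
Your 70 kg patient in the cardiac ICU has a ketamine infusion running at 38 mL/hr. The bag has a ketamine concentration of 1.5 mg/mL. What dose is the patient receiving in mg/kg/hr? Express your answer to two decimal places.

Drug rate = 38 mL/hr × 1.5 mg/mL = 57 mg/hr
57 mg/hr ÷ 70 kg = 0.8142857 mg/kg/hr

0.81 mg/kg/hr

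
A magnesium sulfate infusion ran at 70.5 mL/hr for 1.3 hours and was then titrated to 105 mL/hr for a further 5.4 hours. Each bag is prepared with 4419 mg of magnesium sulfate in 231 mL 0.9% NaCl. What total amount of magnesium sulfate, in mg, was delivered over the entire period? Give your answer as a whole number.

Concentration = 4419 mg ÷ 231 mL = 19.12987 mg/mL
Stage 1: 70.5 mL/hr × 1.3 hr = 91.65 mL → 91.65 mL × 19.12987 mg/mL = 1753.253 mg
Stage 2: 105 mL/hr × 5.4 hr = 567 mL → 567 mL × 19.12987 mg/mL = 10846.64 mg
Total = 1753.253 + 10846.64 = 12599.89 mg

12600 mg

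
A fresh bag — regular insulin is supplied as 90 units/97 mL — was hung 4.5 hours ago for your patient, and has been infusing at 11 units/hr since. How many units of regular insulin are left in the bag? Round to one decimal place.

40.5 units

Concentration = 90 units ÷ 97 mL = 0.9278351 units/mL
Rate = 11 units/hr ÷ 0.9278351 units/mL = 11.85556 mL/hr
Volume infused = 11.85556 mL/hr × 4.5 hr = 53.35 mL
Volume remaining = 97 − 53.35 = 43.65 mL
Drug remaining = 43.65 mL × 0.9278351 units/mL = 40.5 units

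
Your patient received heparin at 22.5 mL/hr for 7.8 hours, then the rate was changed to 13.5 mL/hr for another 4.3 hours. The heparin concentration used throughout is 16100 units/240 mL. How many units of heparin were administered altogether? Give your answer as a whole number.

15667 units

Concentration = 16100 units ÷ 240 mL = 67.08333 units/mL
Stage 1: 22.5 mL/hr × 7.8 hr = 175.5 mL → 175.5 mL × 67.08333 units/mL = 11773.12 units
Stage 2: 13.5 mL/hr × 4.3 hr = 58.05 mL → 58.05 mL × 67.08333 units/mL = 3894.187 units
Total = 11773.12 + 3894.187 = 15667.31 units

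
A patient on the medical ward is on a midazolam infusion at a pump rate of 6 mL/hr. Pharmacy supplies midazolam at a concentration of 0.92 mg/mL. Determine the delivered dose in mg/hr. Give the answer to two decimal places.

5.52 mg/hr

Drug rate = 6 mL/hr × 0.92 mg/mL = 5.52 mg/hr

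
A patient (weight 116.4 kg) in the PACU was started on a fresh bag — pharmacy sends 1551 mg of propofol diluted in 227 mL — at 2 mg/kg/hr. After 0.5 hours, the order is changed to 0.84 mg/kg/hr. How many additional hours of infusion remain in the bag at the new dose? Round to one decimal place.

Initial rate:
Dose = 2 mg/kg/hr × 116.4 kg = 232.8 mg/hr
Concentration = 1551 mg ÷ 227 mL = 6.832599 mg/mL
Rate = 232.8 mg/hr ÷ 6.832599 mg/mL = 34.07195 mL/hr
Volume infused so far = 34.07195 mL/hr × 0.5 hr = 17.03598 mL
Volume remaining = 227 − 17.03598 = 209.964 mL
New rate:
Dose = 0.84 mg/kg/hr × 116.4 kg = 97.776 mg/hr
Rate = 97.776 mg/hr ÷ 6.832599 mg/mL = 14.31022 mL/hr
Time remaining = 209.964 mL ÷ 14.31022 mL/hr = 14.67231 hr

14.7 hours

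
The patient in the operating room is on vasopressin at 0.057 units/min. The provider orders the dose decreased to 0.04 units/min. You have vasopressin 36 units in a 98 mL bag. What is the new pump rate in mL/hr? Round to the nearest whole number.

7 mL/hr

0.04 units/min × 60 min/hr = 2.4 units/hr
Concentration = 36 units ÷ 98 mL = 0.3673469 units/mL
Rate = 2.4 units/hr ÷ 0.3673469 units/mL = 6.533333 mL/hr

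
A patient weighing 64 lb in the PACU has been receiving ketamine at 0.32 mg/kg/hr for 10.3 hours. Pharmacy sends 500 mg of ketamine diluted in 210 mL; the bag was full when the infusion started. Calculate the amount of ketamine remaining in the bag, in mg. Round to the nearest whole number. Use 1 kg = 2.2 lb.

404 mg

Weight = 64 lb ÷ 2.2 lb/kg = 29.09091 kg
Dose = 0.32 mg/kg/hr × 29.09091 kg = 9.309091 mg/hr
Concentration = 500 mg ÷ 210 mL = 2.380952 mg/mL
Rate = 9.309091 mg/hr ÷ 2.380952 mg/mL = 3.909818 mL/hr
Volume infused = 3.909818 mL/hr × 10.3 hr = 40.27113 mL
Volume remaining = 210 − 40.27113 = 169.7289 mL
Drug remaining = 169.7289 mL × 2.380952 mg/mL = 404.1164 mg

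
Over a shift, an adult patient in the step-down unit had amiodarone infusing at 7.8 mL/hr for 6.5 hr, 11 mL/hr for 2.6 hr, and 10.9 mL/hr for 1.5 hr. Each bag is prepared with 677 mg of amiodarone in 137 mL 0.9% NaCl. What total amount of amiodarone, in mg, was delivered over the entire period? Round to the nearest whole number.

Concentration = 677 mg ÷ 137 mL = 4.941606 mg/mL
Stage 1: 7.8 mL/hr × 6.5 hr = 50.7 mL → 50.7 mL × 4.941606 mg/mL = 250.5394 mg
Stage 2: 11 mL/hr × 2.6 hr = 28.6 mL → 28.6 mL × 4.941606 mg/mL = 141.3299 mg
Stage 3: 10.9 mL/hr × 1.5 hr = 16.35 mL → 16.35 mL × 4.941606 mg/mL = 80.79526 mg
Total = 250.5394 + 141.3299 + 80.79526 = 472.6646 mg

473 mg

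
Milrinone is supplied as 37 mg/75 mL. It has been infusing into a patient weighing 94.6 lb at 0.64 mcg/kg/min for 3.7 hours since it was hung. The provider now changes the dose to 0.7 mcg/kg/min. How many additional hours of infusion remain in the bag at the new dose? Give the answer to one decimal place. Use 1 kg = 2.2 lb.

Initial rate:
Weight = 94.6 lb ÷ 2.2 lb/kg = 43 kg
Dose = 0.64 mcg/kg/min × 43 kg = 27.52 mcg/min
27.52 mcg/min × 60 min/hr = 1651.2 mcg/hr
Concentration = 37 mg ÷ 75 mL = 0.4933333 mg/mL = 493.3333 mcg/mL
Rate = 1651.2 mcg/hr ÷ 493.3333 mcg/mL = 3.347027 mL/hr
Volume infused so far = 3.347027 mL/hr × 3.7 hr = 12.384 mL
Volume remaining = 75 − 12.384 = 62.616 mL
New rate:
Dose = 0.7 mcg/kg/min × 43 kg = 30.1 mcg/min
30.1 mcg/min × 60 min/hr = 1806 mcg/hr
Rate = 1806 mcg/hr ÷ 493.3333 mcg/mL = 3.660811 mL/hr
Time remaining = 62.616 mL ÷ 3.660811 mL/hr = 17.10441 hr

17.1 hours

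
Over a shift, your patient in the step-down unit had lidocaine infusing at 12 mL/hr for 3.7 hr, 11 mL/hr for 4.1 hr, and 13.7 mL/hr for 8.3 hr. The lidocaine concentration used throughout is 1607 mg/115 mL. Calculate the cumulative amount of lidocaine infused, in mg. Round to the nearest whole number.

Concentration = 1607 mg ÷ 115 mL = 13.97391 mg/mL
Stage 1: 12 mL/hr × 3.7 hr = 44.4 mL → 44.4 mL × 13.97391 mg/mL = 620.4417 mg
Stage 2: 11 mL/hr × 4.1 hr = 45.1 mL → 45.1 mL × 13.97391 mg/mL = 630.2235 mg
Stage 3: 13.7 mL/hr × 8.3 hr = 113.71 mL → 113.71 mL × 13.97391 mg/mL = 1588.974 mg
Total = 620.4417 + 630.2235 + 1588.974 = 2839.639 mg

2840 mg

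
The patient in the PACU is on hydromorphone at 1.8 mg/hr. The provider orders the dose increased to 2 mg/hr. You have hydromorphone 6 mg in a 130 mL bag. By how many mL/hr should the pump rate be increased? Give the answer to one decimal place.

At the current dose:
Concentration = 6 mg ÷ 130 mL = 0.04615385 mg/mL
Rate = 1.8 mg/hr ÷ 0.04615385 mg/mL = 39 mL/hr
At the new dose:
Rate = 2 mg/hr ÷ 0.04615385 mg/mL = 43.33333 mL/hr
Change = 43.33333 − 39 = 4.333333 mL/hr → 4.333333 mL/hr increase

4.3 mL/hr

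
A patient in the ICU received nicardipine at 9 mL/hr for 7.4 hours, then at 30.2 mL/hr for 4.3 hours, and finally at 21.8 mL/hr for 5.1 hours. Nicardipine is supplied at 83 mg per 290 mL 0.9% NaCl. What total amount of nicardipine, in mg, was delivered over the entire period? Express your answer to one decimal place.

88.0 mg

Concentration = 83 mg ÷ 290 mL = 0.2862069 mg/mL
Stage 1: 9 mL/hr × 7.4 hr = 66.6 mL → 66.6 mL × 0.2862069 mg/mL = 19.06138 mg
Stage 2: 30.2 mL/hr × 4.3 hr = 129.86 mL → 129.86 mL × 0.2862069 mg/mL = 37.16683 mg
Stage 3: 21.8 mL/hr × 5.1 hr = 111.18 mL → 111.18 mL × 0.2862069 mg/mL = 31.82048 mg
Total = 19.06138 + 37.16683 + 31.82048 = 88.04869 mg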